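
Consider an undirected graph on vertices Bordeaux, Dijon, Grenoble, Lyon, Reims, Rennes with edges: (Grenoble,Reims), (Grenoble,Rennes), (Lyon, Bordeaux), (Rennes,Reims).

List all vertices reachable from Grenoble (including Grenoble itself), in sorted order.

Grenoble, Reims, Rennes

Start at Grenoble.
Its neighbours: Reims, Rennes.
Nothing further is reachable.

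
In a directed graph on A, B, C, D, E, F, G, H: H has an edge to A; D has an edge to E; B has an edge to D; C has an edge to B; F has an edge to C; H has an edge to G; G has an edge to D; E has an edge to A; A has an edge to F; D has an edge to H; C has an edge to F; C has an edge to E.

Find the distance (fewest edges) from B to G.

Distance 0: B.
Distance 1: D.
Distance 2: E, H.
Distance 3: A, G — contains G.

3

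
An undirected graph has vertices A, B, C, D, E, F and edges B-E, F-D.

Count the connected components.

4

From A: component {A}.
From B: component {B, E}.
From C: component {C}.
From D: component {D, F}.
That's 4 components.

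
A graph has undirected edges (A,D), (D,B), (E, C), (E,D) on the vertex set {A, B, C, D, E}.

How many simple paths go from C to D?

1

C–E–D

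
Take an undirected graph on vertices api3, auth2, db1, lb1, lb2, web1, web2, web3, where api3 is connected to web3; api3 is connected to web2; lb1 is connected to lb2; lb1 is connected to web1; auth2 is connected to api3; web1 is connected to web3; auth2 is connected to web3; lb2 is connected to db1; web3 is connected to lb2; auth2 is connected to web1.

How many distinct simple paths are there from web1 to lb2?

web1–auth2–api3–web3–lb2
web1–auth2–web3–lb2
web1–lb1–lb2
web1–web3–lb2

4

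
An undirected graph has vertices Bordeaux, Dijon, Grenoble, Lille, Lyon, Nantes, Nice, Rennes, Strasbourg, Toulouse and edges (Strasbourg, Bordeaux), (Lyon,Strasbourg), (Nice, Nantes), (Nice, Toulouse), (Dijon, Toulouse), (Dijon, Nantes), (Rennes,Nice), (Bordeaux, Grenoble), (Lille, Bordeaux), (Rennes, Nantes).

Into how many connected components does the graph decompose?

From Bordeaux: component {Bordeaux, Grenoble, Lille, Lyon, Strasbourg}.
From Dijon: component {Dijon, Nantes, Nice, Rennes, Toulouse}.
That's 2 components.

2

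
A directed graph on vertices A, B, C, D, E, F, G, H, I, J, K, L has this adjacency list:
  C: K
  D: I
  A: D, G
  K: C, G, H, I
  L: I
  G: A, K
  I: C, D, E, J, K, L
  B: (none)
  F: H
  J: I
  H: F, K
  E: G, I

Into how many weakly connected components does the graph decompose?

From A: component {A, C, D, E, F, G, H, I, J, K, L}.
From B: component {B}.
That's 2 components.

2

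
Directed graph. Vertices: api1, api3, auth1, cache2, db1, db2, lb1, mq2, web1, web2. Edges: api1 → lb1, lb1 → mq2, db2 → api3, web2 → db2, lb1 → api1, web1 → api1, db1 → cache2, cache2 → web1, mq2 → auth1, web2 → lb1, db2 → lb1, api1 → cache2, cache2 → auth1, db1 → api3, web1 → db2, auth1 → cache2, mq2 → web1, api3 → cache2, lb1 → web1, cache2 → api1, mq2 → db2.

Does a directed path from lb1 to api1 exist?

Explore from lb1.
Distance 1: reach api1, mq2, web1.
Found api1.

Yes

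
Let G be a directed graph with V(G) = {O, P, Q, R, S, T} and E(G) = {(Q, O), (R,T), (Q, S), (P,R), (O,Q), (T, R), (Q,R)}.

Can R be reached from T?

Yes

Explore from T.
Distance 1: reach R.
Found R.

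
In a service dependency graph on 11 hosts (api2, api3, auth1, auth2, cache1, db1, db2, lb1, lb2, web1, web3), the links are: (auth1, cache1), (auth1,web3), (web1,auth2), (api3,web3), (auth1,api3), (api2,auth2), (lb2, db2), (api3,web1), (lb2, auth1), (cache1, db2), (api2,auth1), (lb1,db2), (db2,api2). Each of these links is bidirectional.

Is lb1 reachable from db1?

No

db1 has no edges, so nothing is reachable from it.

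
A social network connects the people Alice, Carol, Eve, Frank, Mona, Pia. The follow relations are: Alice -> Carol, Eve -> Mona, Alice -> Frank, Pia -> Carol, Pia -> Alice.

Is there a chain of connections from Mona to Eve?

No

Mona has no outgoing edges, so nothing is reachable from it.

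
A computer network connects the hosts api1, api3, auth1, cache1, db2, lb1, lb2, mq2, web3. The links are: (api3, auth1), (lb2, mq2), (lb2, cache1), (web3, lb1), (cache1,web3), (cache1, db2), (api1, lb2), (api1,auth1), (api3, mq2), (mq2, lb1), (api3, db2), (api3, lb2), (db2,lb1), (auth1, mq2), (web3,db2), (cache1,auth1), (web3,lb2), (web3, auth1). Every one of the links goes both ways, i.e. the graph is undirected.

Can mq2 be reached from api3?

Explore from api3.
Distance 1: reach auth1, db2, lb2, mq2.
Found mq2.

Yes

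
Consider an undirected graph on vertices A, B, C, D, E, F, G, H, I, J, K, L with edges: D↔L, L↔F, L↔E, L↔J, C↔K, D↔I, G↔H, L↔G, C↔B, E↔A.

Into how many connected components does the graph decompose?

2

From A: component {A, D, E, F, G, H, I, J, L}.
From B: component {B, C, K}.
That's 2 components.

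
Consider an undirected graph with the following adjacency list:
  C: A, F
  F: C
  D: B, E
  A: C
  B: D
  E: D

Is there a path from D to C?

No

Explore from D.
Distance 1: reach B, E.
The search is exhausted without reaching C; it lies in a different component.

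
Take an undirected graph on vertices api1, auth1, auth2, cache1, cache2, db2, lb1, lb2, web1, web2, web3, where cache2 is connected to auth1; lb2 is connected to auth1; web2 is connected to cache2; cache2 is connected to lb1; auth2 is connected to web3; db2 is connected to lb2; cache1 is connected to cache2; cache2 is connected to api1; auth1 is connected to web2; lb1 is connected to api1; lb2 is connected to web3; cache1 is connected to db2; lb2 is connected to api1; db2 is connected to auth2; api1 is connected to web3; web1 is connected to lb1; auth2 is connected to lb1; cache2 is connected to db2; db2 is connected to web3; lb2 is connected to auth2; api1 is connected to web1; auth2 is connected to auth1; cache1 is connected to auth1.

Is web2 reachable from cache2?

Yes

Explore from cache2.
Distance 1: reach api1, auth1, cache1, db2, lb1, web2.
Found web2.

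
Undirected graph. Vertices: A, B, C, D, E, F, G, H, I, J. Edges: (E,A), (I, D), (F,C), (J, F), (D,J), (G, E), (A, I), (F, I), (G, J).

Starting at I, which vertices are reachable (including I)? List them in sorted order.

A, C, D, E, F, G, I, J

Start at I.
Its neighbours: A, D, F.
Then their neighbours: C, E, J.
Then next layer: G.
Nothing further is reachable.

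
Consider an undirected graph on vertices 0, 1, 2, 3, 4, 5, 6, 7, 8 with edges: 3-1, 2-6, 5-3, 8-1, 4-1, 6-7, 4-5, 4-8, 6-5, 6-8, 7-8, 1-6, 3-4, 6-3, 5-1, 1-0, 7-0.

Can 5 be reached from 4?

Explore from 4.
Distance 1: reach 1, 3, 5, 8.
Found 5.

Yes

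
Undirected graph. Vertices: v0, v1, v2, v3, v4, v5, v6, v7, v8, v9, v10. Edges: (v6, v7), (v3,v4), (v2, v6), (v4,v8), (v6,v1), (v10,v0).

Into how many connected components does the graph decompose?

5

From v0: component {v0, v10}.
From v1: component {v1, v2, v6, v7}.
From v3: component {v3, v4, v8}.
From v5: component {v5}.
From v9: component {v9}.
That's 5 components.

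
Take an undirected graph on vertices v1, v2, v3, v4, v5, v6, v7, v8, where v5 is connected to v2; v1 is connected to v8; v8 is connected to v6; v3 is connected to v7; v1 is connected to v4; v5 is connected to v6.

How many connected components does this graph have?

From v1: component {v1, v2, v4, v5, v6, v8}.
From v3: component {v3, v7}.
That's 2 components.

2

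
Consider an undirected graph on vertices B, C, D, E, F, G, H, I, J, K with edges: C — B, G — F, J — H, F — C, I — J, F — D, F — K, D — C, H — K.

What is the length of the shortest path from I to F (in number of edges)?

4

Distance 0: I.
Distance 1: J.
Distance 2: H.
Distance 3: K.
Distance 4: F — contains F.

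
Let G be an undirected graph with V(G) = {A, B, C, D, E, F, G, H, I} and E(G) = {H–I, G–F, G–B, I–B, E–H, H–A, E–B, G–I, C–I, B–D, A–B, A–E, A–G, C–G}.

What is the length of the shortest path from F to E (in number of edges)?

Distance 0: F.
Distance 1: G.
Distance 2: A, B, C, I.
Distance 3: D, E, H — contains E.

3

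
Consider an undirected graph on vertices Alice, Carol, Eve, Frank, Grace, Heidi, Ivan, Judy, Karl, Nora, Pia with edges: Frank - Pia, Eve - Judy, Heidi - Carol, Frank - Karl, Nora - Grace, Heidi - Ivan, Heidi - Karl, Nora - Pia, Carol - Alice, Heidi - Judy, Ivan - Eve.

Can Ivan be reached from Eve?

Explore from Eve.
Distance 1: reach Ivan, Judy.
Found Ivan.

Yes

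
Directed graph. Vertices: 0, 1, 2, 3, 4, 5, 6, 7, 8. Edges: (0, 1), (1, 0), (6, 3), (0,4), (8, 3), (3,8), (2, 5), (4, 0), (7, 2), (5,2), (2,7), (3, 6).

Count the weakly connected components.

3

From 0: component {0, 1, 4}.
From 2: component {2, 5, 7}.
From 3: component {3, 6, 8}.
That's 3 components.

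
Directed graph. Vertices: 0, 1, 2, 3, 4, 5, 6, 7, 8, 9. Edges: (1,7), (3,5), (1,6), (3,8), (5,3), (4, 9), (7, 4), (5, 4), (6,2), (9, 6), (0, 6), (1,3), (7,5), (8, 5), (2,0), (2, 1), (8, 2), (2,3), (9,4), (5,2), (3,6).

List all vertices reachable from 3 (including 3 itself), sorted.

0, 1, 2, 3, 4, 5, 6, 7, 8, 9

Start at 3.
Its neighbours: 5, 6, 8.
Then their neighbours: 2, 4.
Then next layer: 0, 1, 9.
Then next layer: 7.
Every vertex is now reached.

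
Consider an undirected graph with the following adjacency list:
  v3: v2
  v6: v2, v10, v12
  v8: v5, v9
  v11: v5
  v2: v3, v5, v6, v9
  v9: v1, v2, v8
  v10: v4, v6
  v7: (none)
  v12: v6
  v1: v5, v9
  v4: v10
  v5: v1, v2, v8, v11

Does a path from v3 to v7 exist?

Explore from v3.
Distance 1: reach v2.
Distance 2: reach v5, v6, v9.
Distance 3: reach v1, v8, v10, v11, v12.
Distance 4: reach v4.
The search is exhausted without reaching v7; it lies in a different component.

No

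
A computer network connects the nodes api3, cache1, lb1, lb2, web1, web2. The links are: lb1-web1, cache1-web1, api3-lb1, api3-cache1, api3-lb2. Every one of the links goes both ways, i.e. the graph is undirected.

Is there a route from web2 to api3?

web2 has no edges, so nothing is reachable from it.

No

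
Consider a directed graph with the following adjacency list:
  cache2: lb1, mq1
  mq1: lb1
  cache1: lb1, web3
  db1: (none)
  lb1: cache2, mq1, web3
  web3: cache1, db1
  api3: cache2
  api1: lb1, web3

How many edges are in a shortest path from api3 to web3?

3

Distance 0: api3.
Distance 1: cache2.
Distance 2: lb1, mq1.
Distance 3: web3 — contains web3.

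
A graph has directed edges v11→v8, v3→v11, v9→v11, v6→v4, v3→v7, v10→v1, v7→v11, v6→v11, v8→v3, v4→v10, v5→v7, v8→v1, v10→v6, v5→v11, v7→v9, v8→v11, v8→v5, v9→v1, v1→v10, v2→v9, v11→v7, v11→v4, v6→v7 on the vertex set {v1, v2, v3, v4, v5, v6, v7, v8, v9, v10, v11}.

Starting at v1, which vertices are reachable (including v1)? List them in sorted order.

Start at v1.
Its neighbours: v10.
Then their neighbours: v6.
Then next layer: v4, v7, v11.
Then next layer: v8, v9.
Then next layer: v3, v5.
Nothing further is reachable.

v1, v3, v4, v5, v6, v7, v8, v9, v10, v11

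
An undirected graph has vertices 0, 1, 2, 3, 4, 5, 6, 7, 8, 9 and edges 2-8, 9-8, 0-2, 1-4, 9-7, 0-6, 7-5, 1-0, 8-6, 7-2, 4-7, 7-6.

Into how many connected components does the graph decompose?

From 0: component {0, 1, 2, 4, 5, 6, 7, 8, 9}.
From 3: component {3}.
That's 2 components.

2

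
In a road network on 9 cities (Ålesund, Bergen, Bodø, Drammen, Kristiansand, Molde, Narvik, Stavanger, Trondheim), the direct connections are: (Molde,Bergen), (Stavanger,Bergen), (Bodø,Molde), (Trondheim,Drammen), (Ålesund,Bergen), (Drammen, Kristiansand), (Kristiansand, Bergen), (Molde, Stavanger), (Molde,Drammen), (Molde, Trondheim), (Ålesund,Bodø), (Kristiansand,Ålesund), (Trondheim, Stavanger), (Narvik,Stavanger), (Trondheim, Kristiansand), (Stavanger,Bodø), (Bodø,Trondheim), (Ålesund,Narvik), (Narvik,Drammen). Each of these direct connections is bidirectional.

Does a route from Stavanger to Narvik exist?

Yes

Explore from Stavanger.
Distance 1: reach Bergen, Bodø, Molde, Narvik, Trondheim.
Found Narvik.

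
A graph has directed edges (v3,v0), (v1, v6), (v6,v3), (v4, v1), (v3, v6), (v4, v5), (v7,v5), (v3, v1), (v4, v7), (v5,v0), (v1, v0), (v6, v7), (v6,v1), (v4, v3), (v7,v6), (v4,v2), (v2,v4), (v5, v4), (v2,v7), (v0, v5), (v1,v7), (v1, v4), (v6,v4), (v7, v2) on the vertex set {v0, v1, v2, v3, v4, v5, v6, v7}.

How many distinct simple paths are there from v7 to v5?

17

v7→v2→v4→v1→v0→v5
v7→v2→v4→v1→v6→v3→v0→v5
v7→v2→v4→v3→v0→v5
v7→v2→v4→v3→v1→v0→v5
v7→v2→v4→v3→v6→v1→v0→v5
v7→v2→v4→v5
v7→v5
v7→v6→v1→v0→v5
... and 9 more.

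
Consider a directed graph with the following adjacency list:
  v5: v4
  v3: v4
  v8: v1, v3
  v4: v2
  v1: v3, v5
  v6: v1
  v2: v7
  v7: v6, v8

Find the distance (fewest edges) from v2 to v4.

Distance 0: v2.
Distance 1: v7.
Distance 2: v6, v8.
Distance 3: v1, v3.
Distance 4: v4, v5 — contains v4.

4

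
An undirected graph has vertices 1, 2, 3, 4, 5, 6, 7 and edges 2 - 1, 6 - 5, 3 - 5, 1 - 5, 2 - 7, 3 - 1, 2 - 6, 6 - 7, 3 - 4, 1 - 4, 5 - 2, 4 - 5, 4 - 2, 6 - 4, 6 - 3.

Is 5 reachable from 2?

Yes

Explore from 2.
Distance 1: reach 1, 4, 5, 6, 7.
Found 5.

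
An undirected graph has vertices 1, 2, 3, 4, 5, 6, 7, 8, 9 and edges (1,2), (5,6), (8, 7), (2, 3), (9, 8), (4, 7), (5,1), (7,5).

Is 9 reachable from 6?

Explore from 6.
Distance 1: reach 5.
Distance 2: reach 1, 7.
Distance 3: reach 2, 4, 8.
Distance 4: reach 3, 9.
Found 9.

Yes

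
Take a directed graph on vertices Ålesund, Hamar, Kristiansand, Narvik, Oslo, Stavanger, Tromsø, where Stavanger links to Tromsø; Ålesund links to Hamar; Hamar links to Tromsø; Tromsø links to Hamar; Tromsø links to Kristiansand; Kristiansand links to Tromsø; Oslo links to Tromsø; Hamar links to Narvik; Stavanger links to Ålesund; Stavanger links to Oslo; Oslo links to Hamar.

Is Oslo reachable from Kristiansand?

Explore from Kristiansand.
Distance 1: reach Tromsø.
Distance 2: reach Hamar.
Distance 3: reach Narvik.
The search from Kristiansand is exhausted; no directed path reaches Oslo.

No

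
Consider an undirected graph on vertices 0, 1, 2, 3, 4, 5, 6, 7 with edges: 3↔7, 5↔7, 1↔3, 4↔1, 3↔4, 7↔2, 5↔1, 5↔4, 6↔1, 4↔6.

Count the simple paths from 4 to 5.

4–1–3–7–5
4–1–5
4–3–1–5
4–3–7–5
4–5
4–6–1–3–7–5
4–6–1–5

7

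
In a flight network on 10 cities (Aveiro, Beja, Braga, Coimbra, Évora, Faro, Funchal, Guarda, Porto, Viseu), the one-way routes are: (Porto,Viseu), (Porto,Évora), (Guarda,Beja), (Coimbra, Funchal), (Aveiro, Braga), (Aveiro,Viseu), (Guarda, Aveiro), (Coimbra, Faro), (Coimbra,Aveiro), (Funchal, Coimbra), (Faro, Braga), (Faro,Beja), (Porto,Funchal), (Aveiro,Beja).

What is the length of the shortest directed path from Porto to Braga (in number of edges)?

4

Distance 0: Porto.
Distance 1: Évora, Funchal, Viseu.
Distance 2: Coimbra.
Distance 3: Aveiro, Faro.
Distance 4: Beja, Braga — contains Braga.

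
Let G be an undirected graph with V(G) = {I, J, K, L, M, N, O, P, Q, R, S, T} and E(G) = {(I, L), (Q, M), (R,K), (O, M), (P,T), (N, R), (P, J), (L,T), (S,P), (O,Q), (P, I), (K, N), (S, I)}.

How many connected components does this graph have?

From I: component {I, J, L, P, S, T}.
From K: component {K, N, R}.
From M: component {M, O, Q}.
That's 3 components.

3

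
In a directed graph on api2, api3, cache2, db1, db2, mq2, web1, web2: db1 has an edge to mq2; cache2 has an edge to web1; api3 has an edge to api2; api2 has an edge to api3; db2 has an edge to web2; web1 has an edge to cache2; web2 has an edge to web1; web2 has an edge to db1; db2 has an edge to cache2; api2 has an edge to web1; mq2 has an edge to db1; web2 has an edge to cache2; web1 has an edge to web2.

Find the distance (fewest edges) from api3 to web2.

Distance 0: api3.
Distance 1: api2.
Distance 2: web1.
Distance 3: cache2, web2 — contains web2.

3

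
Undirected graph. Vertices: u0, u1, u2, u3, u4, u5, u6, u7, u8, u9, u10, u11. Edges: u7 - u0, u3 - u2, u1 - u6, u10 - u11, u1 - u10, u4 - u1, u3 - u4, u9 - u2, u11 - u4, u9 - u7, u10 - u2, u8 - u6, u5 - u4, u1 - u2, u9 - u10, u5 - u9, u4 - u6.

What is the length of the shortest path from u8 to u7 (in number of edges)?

5

Distance 0: u8.
Distance 1: u6.
Distance 2: u1, u4.
Distance 3: u2, u3, u5, u10, u11.
Distance 4: u9.
Distance 5: u7 — contains u7.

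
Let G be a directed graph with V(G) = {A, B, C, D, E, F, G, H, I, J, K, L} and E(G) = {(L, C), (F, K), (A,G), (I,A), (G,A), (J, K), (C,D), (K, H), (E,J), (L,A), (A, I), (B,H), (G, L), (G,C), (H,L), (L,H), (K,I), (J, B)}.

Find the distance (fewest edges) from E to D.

Distance 0: E.
Distance 1: J.
Distance 2: B, K.
Distance 3: H, I.
Distance 4: A, L.
Distance 5: C, G.
Distance 6: D — contains D.

6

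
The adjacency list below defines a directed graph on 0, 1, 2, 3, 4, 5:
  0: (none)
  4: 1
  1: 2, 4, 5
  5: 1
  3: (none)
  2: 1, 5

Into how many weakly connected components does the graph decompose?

From 0: component {0}.
From 1: component {1, 2, 4, 5}.
From 3: component {3}.
That's 3 components.

3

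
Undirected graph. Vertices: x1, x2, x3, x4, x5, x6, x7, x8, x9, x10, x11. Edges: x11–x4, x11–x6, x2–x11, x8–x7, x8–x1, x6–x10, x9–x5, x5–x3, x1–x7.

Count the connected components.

3

From x1: component {x1, x7, x8}.
From x2: component {x2, x4, x6, x10, x11}.
From x3: component {x3, x5, x9}.
That's 3 components.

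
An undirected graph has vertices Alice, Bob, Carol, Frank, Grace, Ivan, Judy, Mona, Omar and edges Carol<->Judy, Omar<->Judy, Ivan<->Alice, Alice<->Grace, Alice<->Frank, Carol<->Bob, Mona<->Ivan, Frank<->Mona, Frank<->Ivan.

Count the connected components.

2

From Alice: component {Alice, Frank, Grace, Ivan, Mona}.
From Bob: component {Bob, Carol, Judy, Omar}.
That's 2 components.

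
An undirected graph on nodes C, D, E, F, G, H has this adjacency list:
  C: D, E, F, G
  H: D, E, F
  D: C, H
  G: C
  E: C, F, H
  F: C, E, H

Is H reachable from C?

Explore from C.
Distance 1: reach D, E, F, G.
Distance 2: reach H.
Found H.

Yes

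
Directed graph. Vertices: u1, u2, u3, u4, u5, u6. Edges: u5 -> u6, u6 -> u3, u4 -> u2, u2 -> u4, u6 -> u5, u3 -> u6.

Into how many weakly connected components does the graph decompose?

3

From u1: component {u1}.
From u2: component {u2, u4}.
From u3: component {u3, u5, u6}.
That's 3 components.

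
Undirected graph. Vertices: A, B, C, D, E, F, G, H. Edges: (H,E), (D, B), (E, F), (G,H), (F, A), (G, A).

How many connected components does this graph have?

From A: component {A, E, F, G, H}.
From B: component {B, D}.
From C: component {C}.
That's 3 components.

3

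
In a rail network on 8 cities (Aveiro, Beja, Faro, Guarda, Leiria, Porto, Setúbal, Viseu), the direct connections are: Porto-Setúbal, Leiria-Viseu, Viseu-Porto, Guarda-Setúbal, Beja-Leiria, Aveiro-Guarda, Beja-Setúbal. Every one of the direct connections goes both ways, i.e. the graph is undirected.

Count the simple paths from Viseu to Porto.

Viseu–Leiria–Beja–Setúbal–Porto
Viseu–Porto

2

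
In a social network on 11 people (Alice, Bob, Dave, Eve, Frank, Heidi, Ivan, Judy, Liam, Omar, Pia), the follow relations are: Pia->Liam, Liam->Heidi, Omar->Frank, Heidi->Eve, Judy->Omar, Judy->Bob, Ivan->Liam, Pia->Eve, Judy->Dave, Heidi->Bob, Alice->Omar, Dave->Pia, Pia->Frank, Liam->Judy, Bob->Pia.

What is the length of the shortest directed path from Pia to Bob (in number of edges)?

Distance 0: Pia.
Distance 1: Eve, Frank, Liam.
Distance 2: Heidi, Judy.
Distance 3: Bob, Dave, Omar — contains Bob.

3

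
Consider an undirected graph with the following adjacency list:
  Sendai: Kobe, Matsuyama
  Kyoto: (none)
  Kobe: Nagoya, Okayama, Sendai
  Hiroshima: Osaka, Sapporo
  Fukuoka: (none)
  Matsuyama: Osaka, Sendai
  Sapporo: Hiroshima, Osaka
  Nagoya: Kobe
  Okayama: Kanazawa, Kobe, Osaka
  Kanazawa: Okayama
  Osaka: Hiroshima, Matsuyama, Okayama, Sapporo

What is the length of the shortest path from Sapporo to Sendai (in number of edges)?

3

Distance 0: Sapporo.
Distance 1: Hiroshima, Osaka.
Distance 2: Matsuyama, Okayama.
Distance 3: Kanazawa, Kobe, Sendai — contains Sendai.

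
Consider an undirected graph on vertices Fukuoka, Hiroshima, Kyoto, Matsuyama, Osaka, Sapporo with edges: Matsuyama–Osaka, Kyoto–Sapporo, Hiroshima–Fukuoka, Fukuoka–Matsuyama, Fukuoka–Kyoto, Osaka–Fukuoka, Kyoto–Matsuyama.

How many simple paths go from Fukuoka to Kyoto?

Fukuoka–Kyoto
Fukuoka–Matsuyama–Kyoto
Fukuoka–Osaka–Matsuyama–Kyoto

3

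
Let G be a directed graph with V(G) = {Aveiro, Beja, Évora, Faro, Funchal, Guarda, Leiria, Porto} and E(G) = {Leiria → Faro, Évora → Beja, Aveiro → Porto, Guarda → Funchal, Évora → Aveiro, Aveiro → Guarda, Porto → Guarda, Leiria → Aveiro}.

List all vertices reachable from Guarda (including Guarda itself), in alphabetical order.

Start at Guarda.
Its neighbours: Funchal.
Nothing further is reachable.

Funchal, Guarda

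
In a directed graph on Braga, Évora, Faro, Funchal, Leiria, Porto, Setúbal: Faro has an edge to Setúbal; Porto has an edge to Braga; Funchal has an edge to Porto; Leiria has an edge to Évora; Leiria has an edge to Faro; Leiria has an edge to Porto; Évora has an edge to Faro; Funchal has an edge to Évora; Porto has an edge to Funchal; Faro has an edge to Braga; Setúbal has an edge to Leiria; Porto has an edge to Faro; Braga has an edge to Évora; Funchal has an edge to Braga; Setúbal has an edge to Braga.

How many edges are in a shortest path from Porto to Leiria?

3

Distance 0: Porto.
Distance 1: Braga, Faro, Funchal.
Distance 2: Évora, Setúbal.
Distance 3: Leiria — contains Leiria.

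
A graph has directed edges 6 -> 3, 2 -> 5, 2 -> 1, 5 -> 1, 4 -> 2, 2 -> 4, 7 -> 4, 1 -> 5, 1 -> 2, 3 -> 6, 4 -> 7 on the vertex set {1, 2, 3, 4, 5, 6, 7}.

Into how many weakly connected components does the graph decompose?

From 1: component {1, 2, 4, 5, 7}.
From 3: component {3, 6}.
That's 2 components.

2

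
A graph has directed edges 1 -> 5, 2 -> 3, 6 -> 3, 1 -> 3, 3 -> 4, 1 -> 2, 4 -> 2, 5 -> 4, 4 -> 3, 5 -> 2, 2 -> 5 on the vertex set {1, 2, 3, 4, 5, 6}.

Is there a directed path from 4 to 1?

Explore from 4.
Distance 1: reach 2, 3.
Distance 2: reach 5.
The search from 4 is exhausted; no directed path reaches 1.

No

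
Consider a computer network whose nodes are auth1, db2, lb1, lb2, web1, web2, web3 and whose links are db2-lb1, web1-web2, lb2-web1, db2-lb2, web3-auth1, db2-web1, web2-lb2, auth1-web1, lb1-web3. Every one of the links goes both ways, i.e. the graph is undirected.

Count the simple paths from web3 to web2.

web3–auth1–web1–db2–lb2–web2
web3–auth1–web1–lb2–web2
web3–auth1–web1–web2
web3–lb1–db2–lb2–web1–web2
web3–lb1–db2–lb2–web2
web3–lb1–db2–web1–lb2–web2
web3–lb1–db2–web1–web2

7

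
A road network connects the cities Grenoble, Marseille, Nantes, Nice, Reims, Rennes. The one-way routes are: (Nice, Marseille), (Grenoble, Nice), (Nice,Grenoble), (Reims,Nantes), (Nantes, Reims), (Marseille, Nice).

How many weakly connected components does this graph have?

From Grenoble: component {Grenoble, Marseille, Nice}.
From Nantes: component {Nantes, Reims}.
From Rennes: component {Rennes}.
That's 3 components.

3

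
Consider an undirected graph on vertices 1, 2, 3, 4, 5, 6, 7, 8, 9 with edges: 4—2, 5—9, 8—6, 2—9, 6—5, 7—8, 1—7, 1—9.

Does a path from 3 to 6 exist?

No

3 has no edges, so nothing is reachable from it.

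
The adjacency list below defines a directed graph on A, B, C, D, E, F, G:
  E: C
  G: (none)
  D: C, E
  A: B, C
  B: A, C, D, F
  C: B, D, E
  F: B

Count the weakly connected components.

2

From A: component {A, B, C, D, E, F}.
From G: component {G}.
That's 2 components.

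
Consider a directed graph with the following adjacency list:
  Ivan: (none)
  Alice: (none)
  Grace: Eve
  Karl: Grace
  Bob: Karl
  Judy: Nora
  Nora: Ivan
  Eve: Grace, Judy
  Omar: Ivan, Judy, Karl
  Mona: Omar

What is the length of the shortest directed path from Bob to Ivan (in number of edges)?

6

Distance 0: Bob.
Distance 1: Karl.
Distance 2: Grace.
Distance 3: Eve.
Distance 4: Judy.
Distance 5: Nora.
Distance 6: Ivan — contains Ivan.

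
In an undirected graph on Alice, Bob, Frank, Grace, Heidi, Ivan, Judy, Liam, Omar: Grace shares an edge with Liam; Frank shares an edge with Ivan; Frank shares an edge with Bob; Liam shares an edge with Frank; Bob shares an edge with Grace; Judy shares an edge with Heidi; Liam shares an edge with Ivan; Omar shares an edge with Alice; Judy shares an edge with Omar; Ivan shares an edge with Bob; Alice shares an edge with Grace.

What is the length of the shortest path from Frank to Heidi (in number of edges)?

Distance 0: Frank.
Distance 1: Bob, Ivan, Liam.
Distance 2: Grace.
Distance 3: Alice.
Distance 4: Omar.
Distance 5: Judy.
Distance 6: Heidi — contains Heidi.

6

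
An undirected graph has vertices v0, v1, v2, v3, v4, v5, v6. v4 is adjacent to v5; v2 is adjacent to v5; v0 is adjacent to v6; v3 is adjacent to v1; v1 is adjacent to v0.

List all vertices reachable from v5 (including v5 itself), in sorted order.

Start at v5.
Its neighbours: v2, v4.
Nothing further is reachable.

v2, v4, v5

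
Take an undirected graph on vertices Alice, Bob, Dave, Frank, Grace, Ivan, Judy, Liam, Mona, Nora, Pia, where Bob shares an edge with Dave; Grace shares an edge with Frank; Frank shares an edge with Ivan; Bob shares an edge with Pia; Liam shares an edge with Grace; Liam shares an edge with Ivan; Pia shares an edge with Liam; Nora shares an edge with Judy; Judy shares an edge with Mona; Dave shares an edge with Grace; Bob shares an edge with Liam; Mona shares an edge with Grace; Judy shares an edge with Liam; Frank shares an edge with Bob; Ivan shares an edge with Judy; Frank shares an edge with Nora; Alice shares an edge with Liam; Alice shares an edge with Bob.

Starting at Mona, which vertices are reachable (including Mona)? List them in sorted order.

Start at Mona.
Its neighbours: Grace, Judy.
Then their neighbours: Dave, Frank, Ivan, Liam, Nora.
Then next layer: Alice, Bob, Pia.
Every vertex is now reached.

Alice, Bob, Dave, Frank, Grace, Ivan, Judy, Liam, Mona, Nora, Pia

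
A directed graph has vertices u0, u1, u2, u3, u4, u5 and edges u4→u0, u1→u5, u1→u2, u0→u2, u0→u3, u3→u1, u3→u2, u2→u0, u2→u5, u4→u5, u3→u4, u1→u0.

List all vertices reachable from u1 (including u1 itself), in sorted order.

Start at u1.
Its neighbours: u0, u2, u5.
Then their neighbours: u3.
Then next layer: u4.
Every vertex is now reached.

u0, u1, u2, u3, u4, u5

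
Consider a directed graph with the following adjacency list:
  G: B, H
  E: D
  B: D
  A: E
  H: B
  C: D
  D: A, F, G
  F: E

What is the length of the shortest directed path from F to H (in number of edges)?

Distance 0: F.
Distance 1: E.
Distance 2: D.
Distance 3: A, G.
Distance 4: B, H — contains H.

4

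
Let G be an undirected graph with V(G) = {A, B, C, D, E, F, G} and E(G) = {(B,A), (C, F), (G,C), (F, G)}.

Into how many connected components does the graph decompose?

4

From A: component {A, B}.
From C: component {C, F, G}.
From D: component {D}.
From E: component {E}.
That's 4 components.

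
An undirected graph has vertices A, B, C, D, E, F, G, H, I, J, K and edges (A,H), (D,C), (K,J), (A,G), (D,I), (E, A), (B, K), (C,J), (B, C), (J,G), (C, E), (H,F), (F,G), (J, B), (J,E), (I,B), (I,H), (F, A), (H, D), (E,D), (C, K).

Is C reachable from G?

Explore from G.
Distance 1: reach A, F, J.
Distance 2: reach B, C, E, H, K.
Found C.

Yes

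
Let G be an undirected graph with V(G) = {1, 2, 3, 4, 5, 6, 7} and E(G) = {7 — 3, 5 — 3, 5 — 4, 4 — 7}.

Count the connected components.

4

From 1: component {1}.
From 2: component {2}.
From 3: component {3, 4, 5, 7}.
From 6: component {6}.
That's 4 components.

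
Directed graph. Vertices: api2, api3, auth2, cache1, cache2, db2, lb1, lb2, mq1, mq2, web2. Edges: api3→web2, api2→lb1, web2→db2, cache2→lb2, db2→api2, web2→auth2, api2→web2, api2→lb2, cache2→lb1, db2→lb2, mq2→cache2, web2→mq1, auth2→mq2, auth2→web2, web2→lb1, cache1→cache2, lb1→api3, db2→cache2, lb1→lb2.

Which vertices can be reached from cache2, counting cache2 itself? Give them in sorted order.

Start at cache2.
Its neighbours: lb1, lb2.
Then their neighbours: api3.
Then next layer: web2.
Then next layer: auth2, db2, mq1.
Then next layer: api2, mq2.
Nothing further is reachable.

api2, api3, auth2, cache2, db2, lb1, lb2, mq1, mq2, web2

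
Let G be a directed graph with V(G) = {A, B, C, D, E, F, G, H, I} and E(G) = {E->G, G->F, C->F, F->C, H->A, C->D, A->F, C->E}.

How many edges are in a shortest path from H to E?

4

Distance 0: H.
Distance 1: A.
Distance 2: F.
Distance 3: C.
Distance 4: D, E — contains E.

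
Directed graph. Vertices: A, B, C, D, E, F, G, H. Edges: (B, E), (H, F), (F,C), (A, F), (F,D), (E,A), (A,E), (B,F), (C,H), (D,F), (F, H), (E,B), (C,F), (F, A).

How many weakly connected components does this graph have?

From A: component {A, B, C, D, E, F, H}.
From G: component {G}.
That's 2 components.

2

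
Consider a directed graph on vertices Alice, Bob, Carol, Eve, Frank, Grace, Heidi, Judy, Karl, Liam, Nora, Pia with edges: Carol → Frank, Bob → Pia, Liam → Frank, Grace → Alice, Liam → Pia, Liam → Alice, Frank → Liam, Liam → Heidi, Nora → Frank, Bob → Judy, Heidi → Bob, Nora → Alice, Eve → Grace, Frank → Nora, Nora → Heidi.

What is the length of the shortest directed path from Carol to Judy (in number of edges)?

5

Distance 0: Carol.
Distance 1: Frank.
Distance 2: Liam, Nora.
Distance 3: Alice, Heidi, Pia.
Distance 4: Bob.
Distance 5: Judy — contains Judy.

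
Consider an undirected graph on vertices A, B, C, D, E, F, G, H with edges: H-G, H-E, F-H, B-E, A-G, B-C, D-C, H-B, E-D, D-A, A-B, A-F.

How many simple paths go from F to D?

17

F–A–B–C–D
F–A–B–E–D
F–A–B–H–E–D
F–A–D
F–A–G–H–B–C–D
F–A–G–H–B–E–D
F–A–G–H–E–B–C–D
F–A–G–H–E–D
... and 9 more.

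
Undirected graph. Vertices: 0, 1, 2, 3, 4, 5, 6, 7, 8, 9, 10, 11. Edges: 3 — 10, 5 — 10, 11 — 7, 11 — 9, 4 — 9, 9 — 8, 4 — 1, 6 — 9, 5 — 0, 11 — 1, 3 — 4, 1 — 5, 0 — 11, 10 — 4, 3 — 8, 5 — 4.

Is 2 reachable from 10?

Explore from 10.
Distance 1: reach 3, 4, 5.
Distance 2: reach 0, 1, 8, 9.
Distance 3: reach 6, 11.
Distance 4: reach 7.
The search is exhausted without reaching 2; it lies in a different component.

No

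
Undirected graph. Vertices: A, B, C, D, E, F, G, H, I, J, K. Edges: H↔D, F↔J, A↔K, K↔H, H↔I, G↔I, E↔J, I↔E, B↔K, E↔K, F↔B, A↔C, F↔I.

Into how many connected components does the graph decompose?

From A: component {A, B, C, D, E, F, G, H, I, J, K}.
That's 1 component.

1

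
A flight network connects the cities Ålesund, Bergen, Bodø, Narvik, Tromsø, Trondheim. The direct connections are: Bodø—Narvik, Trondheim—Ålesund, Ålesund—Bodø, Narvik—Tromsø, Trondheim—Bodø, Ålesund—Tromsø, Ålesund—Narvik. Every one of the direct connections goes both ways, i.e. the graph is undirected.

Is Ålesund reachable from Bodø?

Yes

Explore from Bodø.
Distance 1: reach Ålesund, Narvik, Trondheim.
Found Ålesund.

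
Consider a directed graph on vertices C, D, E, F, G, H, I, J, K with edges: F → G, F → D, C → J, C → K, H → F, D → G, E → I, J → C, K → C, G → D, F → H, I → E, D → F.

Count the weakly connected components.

3

From C: component {C, J, K}.
From D: component {D, F, G, H}.
From E: component {E, I}.
That's 3 components.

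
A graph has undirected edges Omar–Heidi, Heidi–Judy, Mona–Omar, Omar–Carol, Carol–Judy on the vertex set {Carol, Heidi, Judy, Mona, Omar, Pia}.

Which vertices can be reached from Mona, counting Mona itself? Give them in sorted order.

Carol, Heidi, Judy, Mona, Omar

Start at Mona.
Its neighbours: Omar.
Then their neighbours: Carol, Heidi.
Then next layer: Judy.
Nothing further is reachable.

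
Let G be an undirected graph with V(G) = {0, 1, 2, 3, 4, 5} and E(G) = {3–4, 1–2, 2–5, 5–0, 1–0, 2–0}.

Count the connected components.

From 0: component {0, 1, 2, 5}.
From 3: component {3, 4}.
That's 2 components.

2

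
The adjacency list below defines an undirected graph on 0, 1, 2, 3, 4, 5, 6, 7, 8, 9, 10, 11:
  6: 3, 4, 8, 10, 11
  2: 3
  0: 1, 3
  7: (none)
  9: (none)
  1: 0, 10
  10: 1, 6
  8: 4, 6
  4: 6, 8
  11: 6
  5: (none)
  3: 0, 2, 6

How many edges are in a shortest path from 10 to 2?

3

Distance 0: 10.
Distance 1: 1, 6.
Distance 2: 0, 3, 4, 8, 11.
Distance 3: 2 — contains 2.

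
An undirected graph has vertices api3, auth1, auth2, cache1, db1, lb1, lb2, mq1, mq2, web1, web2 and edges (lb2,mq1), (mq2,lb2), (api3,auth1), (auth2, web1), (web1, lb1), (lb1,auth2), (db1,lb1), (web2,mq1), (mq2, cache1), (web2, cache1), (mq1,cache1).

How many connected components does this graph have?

3

From api3: component {api3, auth1}.
From auth2: component {auth2, db1, lb1, web1}.
From cache1: component {cache1, lb2, mq1, mq2, web2}.
That's 3 components.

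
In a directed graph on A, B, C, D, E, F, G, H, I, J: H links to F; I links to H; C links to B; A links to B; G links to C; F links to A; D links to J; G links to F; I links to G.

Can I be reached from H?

Explore from H.
Distance 1: reach F.
Distance 2: reach A.
Distance 3: reach B.
The search from H is exhausted; no directed path reaches I.

No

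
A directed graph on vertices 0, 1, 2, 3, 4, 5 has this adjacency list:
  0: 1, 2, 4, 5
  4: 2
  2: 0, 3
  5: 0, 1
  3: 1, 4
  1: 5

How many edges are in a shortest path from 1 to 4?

Distance 0: 1.
Distance 1: 5.
Distance 2: 0.
Distance 3: 2, 4 — contains 4.

3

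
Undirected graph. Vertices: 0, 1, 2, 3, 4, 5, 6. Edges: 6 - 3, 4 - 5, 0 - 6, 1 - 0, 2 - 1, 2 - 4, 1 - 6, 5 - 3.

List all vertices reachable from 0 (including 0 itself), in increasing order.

0, 1, 2, 3, 4, 5, 6

Start at 0.
Its neighbours: 1, 6.
Then their neighbours: 2, 3.
Then next layer: 4, 5.
Every vertex is now reached.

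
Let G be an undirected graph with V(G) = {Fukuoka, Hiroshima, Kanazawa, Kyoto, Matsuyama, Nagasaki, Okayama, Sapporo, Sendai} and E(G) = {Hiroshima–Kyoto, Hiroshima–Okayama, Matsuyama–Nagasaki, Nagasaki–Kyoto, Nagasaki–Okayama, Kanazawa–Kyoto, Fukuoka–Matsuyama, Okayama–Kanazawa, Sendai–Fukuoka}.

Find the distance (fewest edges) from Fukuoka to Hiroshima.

4

Distance 0: Fukuoka.
Distance 1: Matsuyama, Sendai.
Distance 2: Nagasaki.
Distance 3: Kyoto, Okayama.
Distance 4: Hiroshima, Kanazawa — contains Hiroshima.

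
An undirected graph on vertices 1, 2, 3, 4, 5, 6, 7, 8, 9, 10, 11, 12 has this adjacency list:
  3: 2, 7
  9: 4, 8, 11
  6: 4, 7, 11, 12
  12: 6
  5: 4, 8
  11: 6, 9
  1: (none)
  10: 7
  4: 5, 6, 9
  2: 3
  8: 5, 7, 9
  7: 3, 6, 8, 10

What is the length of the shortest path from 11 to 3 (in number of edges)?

3

Distance 0: 11.
Distance 1: 6, 9.
Distance 2: 4, 7, 8, 12.
Distance 3: 3, 5, 10 — contains 3.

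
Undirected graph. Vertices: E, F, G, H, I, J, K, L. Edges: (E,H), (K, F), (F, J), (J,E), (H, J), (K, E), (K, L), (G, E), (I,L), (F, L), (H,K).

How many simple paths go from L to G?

11

L–F–J–E–G
L–F–J–H–E–G
L–F–J–H–K–E–G
L–F–K–E–G
L–F–K–H–E–G
L–F–K–H–J–E–G
L–K–E–G
L–K–F–J–E–G
L–K–F–J–H–E–G
L–K–H–E–G
L–K–H–J–E–G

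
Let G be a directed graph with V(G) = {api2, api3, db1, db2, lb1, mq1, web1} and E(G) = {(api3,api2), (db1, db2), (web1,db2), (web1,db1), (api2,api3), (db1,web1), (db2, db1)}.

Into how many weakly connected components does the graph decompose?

From api2: component {api2, api3}.
From db1: component {db1, db2, web1}.
From lb1: component {lb1}.
From mq1: component {mq1}.
That's 4 components.

4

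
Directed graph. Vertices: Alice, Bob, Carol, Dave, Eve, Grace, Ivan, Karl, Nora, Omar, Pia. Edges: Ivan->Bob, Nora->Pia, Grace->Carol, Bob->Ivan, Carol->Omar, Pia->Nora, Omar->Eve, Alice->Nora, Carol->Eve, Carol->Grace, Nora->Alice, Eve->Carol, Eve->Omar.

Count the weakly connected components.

5

From Alice: component {Alice, Nora, Pia}.
From Bob: component {Bob, Ivan}.
From Carol: component {Carol, Eve, Grace, Omar}.
From Dave: component {Dave}.
From Karl: component {Karl}.
That's 5 components.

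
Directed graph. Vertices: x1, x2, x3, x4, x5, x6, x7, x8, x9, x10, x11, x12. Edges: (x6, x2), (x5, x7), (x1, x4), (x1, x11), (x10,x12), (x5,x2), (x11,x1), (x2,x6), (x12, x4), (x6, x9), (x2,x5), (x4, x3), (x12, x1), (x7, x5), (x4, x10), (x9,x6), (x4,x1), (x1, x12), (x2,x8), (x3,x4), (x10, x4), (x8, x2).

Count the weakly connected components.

2

From x1: component {x1, x3, x4, x10, x11, x12}.
From x2: component {x2, x5, x6, x7, x8, x9}.
That's 2 components.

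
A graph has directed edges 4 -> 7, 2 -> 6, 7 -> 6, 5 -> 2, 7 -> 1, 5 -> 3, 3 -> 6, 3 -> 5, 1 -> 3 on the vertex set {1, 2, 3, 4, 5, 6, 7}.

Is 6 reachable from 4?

Explore from 4.
Distance 1: reach 7.
Distance 2: reach 1, 6.
Found 6.

Yes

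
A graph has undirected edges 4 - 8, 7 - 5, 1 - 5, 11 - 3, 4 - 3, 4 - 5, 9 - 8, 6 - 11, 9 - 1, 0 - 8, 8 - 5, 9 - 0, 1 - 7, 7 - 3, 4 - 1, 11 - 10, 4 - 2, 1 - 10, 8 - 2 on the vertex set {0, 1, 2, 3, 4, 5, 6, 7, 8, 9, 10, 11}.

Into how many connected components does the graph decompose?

From 0: component {0, 1, 2, 3, 4, 5, 6, 7, 8, 9, 10, 11}.
That's 1 component.

1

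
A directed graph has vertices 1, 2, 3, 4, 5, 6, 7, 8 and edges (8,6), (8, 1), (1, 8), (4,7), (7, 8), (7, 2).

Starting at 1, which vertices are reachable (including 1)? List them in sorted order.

Start at 1.
Its neighbours: 8.
Then their neighbours: 6.
Nothing further is reachable.

1, 6, 8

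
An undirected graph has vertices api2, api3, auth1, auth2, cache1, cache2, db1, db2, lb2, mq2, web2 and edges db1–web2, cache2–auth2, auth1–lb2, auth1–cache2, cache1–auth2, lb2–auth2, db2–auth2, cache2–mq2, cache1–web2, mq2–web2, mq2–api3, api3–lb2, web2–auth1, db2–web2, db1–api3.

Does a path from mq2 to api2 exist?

Explore from mq2.
Distance 1: reach api3, cache2, web2.
Distance 2: reach auth1, auth2, cache1, db1, db2, lb2.
The search is exhausted without reaching api2; it lies in a different component.

No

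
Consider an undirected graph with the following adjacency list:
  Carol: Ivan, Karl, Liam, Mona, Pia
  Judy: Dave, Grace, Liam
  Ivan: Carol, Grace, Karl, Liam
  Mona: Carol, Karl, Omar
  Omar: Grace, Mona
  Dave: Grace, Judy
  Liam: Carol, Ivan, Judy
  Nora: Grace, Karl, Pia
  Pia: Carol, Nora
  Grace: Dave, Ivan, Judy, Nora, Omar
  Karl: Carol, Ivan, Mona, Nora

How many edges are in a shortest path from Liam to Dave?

2

Distance 0: Liam.
Distance 1: Carol, Ivan, Judy.
Distance 2: Dave, Grace, Karl, Mona, Pia — contains Dave.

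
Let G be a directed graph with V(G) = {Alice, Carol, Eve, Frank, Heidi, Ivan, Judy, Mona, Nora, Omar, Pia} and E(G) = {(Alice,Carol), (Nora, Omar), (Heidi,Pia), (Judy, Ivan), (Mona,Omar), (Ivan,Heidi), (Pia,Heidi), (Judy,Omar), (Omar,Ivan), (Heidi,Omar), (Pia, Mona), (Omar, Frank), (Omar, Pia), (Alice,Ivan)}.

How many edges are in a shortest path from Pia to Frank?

Distance 0: Pia.
Distance 1: Heidi, Mona.
Distance 2: Omar.
Distance 3: Frank, Ivan — contains Frank.

3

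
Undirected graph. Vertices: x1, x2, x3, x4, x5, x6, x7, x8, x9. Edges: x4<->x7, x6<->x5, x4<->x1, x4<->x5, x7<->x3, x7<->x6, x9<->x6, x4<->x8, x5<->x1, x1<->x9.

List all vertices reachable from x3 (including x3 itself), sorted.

x1, x3, x4, x5, x6, x7, x8, x9

Start at x3.
Its neighbours: x7.
Then their neighbours: x4, x6.
Then next layer: x1, x5, x8, x9.
Nothing further is reachable.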